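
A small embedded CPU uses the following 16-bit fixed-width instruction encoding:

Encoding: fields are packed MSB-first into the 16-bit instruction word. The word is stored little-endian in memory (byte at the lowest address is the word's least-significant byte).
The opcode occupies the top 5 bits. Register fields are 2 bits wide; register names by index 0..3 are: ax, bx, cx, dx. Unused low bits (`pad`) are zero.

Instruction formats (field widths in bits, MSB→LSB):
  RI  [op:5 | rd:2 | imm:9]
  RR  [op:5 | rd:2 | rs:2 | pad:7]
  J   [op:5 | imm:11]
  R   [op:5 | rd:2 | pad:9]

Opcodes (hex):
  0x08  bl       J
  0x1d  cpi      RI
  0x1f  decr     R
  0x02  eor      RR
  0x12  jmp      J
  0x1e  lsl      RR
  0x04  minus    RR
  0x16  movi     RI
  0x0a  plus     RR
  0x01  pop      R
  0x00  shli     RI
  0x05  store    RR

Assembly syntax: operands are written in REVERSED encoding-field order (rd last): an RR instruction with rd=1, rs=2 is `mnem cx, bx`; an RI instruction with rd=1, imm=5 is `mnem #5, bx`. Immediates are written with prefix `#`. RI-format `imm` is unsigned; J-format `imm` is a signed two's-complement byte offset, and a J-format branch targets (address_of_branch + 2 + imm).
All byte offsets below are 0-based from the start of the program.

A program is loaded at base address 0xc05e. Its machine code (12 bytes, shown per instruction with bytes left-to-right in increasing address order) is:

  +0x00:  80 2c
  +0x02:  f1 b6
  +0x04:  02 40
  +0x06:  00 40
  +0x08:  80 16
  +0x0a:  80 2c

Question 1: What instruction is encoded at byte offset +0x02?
movi #241, dx

+0x02: f1 b6 ⇒ word 0xb6f1 (little)
  opcode bits[15:11]=0x16: movi/RI
  rd: (w>>9)&0x3=0x3 → dx
  imm: (w>>0)&0x1ff=0xf1 → #241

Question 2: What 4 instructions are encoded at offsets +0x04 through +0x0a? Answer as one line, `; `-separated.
@+04  little-endian(02 40) = 0x4002
  op=0x4002>>11=0x8 ⇒ bl (J)
  [10:0] imm=2 = #2
@+06  little-endian(00 40) = 0x4000
  op=0x4000>>11=0x8 ⇒ bl (J)
  [10:0] imm=0 = #0
@+08  little-endian(80 16) = 0x1680
  op=0x1680>>11=0x2 ⇒ eor (RR)
  [10:9] rd=3 = dx
  [8:7] rs=1 = bx
@+0a  little-endian(80 2c) = 0x2c80
  op=0x2c80>>11=0x5 ⇒ store (RR)
  [10:9] rd=2 = cx
  [8:7] rs=1 = bx

bl #2; bl #0; eor bx, dx; store bx, cx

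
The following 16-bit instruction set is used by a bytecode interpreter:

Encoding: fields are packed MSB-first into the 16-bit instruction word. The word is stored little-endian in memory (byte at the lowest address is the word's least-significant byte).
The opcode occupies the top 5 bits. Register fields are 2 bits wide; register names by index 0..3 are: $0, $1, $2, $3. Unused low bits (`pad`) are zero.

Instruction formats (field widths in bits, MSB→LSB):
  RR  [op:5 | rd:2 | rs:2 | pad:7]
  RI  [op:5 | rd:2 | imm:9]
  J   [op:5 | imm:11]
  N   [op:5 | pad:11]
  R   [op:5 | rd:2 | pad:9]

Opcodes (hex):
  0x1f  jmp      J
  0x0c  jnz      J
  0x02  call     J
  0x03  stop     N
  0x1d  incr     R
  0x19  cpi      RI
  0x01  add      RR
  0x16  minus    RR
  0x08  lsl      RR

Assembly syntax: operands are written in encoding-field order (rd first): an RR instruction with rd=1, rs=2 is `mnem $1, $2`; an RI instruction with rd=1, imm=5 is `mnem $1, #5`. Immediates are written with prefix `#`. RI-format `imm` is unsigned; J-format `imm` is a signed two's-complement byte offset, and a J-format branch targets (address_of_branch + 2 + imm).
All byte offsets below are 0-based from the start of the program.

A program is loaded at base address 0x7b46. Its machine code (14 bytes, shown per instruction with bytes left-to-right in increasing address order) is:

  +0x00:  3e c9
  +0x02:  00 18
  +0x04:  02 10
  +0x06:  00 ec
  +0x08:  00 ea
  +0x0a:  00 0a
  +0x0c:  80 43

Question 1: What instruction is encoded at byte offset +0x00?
+0x00: 3e c9 ⇒ word 0xc93e (little)
  opcode bits[15:11]=0x19: cpi/RI
  [10:9] rd=0 = $0
  [8:0] imm=318 = #318

cpi $0, #318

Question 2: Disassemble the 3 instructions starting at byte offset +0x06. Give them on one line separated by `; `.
+0x06: 00 ec ⇒ word 0xec00 (little)
  top 5b → 0x1d → incr [R]
  rd@[10:9]=0x2 ⇒ $2
+0x08: 00 ea ⇒ word 0xea00 (little)
  top 5b → 0x1d → incr [R]
  rd@[10:9]=0x1 ⇒ $1
+0x0a: 00 0a ⇒ word 0x0a00 (little)
  top 5b → 0x1 → add [RR]
  rd@[10:9]=0x1 ⇒ $1
  rs@[8:7]=0x0 ⇒ $0

incr $2; incr $1; add $1, $0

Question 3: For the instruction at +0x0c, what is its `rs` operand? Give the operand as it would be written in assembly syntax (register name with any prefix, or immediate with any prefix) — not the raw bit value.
@+0c  little-endian(80 43) = 0x4380
  op=0x4380>>11=0x8 ⇒ lsl (RR)
  [10:9] rd=1 = $1
  [8:7] rs=3 = $3

$3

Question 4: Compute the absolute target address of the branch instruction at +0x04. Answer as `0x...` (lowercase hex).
0x7b4e

+0x04: 02 10 ⇒ word 0x1002 (little)
  opcode bits[15:11]=0x2: call/J
  [10:0] imm=2 = #2
  target = base 0x7b46 + off 0x04 + 2 + imm 2 = 0x7b4e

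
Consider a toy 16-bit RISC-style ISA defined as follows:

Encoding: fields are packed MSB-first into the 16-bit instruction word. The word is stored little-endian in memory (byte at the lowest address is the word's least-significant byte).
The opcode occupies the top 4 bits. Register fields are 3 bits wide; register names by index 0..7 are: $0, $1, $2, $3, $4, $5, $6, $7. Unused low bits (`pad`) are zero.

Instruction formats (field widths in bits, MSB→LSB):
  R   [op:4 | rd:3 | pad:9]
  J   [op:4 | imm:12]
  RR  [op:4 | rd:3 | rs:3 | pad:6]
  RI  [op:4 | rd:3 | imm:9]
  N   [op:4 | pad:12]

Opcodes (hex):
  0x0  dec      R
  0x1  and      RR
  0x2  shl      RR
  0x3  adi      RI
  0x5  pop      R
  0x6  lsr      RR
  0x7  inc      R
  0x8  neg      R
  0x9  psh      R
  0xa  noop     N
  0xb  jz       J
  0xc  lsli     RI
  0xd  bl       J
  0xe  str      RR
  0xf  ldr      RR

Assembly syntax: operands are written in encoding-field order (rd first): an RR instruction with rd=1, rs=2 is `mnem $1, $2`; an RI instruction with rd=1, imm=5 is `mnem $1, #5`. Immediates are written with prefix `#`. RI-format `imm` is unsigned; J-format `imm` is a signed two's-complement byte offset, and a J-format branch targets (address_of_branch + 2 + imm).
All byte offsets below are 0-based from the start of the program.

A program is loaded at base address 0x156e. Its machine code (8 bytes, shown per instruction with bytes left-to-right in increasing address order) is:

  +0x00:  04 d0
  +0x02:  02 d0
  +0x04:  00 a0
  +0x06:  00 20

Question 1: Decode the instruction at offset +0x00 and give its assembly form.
bl #4

[00] 04 d0 → 0xd004
  opcode bits[15:12]=0xd: bl/J
  [11:0] imm=4 = #4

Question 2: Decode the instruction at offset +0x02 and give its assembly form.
bl #2

[02] 02 d0 → 0xd002
  opcode bits[15:12]=0xd: bl/J
  [11:0] imm=2 = #2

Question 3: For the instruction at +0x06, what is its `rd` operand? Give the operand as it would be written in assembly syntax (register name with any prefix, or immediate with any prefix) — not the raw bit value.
$0

@+06  little-endian(00 20) = 0x2000
  top 4b → 0x2 → shl [RR]
  [11:9] rd=0 = $0
  [8:6] rs=0 = $0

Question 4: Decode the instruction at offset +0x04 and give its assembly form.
noop

off 0x04: read 00 a0 as little → 0xa000
  top 4b → 0xa → noop [N]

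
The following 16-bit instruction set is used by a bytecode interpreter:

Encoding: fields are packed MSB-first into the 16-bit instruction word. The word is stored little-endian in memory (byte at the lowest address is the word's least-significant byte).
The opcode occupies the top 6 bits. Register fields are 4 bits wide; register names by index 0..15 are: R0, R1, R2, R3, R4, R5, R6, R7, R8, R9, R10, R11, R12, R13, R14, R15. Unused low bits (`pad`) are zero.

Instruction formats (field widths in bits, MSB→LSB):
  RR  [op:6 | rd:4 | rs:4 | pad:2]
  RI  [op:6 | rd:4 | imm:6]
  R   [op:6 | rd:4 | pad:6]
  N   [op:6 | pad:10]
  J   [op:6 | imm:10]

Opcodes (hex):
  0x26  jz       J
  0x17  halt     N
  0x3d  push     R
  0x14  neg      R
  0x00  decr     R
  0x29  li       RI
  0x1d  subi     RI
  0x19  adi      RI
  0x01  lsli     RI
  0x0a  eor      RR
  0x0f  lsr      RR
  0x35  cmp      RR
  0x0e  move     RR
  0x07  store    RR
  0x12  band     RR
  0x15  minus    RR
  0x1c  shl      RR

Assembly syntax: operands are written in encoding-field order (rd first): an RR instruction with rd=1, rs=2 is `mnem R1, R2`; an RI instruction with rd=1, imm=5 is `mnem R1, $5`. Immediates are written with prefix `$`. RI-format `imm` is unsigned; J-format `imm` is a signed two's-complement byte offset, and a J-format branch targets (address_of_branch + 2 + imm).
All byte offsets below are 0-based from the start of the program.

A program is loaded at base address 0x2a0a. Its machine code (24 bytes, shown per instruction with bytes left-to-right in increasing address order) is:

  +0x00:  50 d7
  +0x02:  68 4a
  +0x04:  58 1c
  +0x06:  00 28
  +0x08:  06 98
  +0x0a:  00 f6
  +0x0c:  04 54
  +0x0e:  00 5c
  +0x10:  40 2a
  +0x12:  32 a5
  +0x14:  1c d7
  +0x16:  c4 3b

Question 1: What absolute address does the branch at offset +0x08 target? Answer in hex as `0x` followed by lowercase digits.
0x2a1a

[08] 06 98 → 0x9806
  opcode bits[15:10]=0x26: jz/J
  imm: (w>>0)&0x3ff=0x6 → $6
  target = base 0x2a0a + off 0x08 + 2 + imm 6 = 0x2a1a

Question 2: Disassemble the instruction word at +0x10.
@+10  little-endian(40 2a) = 0x2a40
  op=0x2a40>>10=0xa ⇒ eor (RR)
  [9:6] rd=9 = R9
  [5:2] rs=0 = R0

eor R9, R0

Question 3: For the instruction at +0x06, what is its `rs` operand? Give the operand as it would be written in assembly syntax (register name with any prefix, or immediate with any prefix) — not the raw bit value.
[06] 00 28 → 0x2800
  top 6b → 0xa → eor [RR]
  [9:6] rd=0 = R0
  [5:2] rs=0 = R0

R0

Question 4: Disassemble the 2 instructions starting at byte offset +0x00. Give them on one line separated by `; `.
@+00  little-endian(50 d7) = 0xd750
  op=0xd750>>10=0x35 ⇒ cmp (RR)
  [9:6] rd=13 = R13
  [5:2] rs=4 = R4
@+02  little-endian(68 4a) = 0x4a68
  op=0x4a68>>10=0x12 ⇒ band (RR)
  [9:6] rd=9 = R9
  [5:2] rs=10 = R10

cmp R13, R4; band R9, R10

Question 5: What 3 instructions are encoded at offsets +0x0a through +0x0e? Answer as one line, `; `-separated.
push R8; minus R0, R1; halt

+0x0a: 00 f6 ⇒ word 0xf600 (little)
  op=0xf600>>10=0x3d ⇒ push (R)
  rd: (w>>6)&0xf=0x8 → R8
+0x0c: 04 54 ⇒ word 0x5404 (little)
  op=0x5404>>10=0x15 ⇒ minus (RR)
  rd: (w>>6)&0xf=0x0 → R0
  rs: (w>>2)&0xf=0x1 → R1
+0x0e: 00 5c ⇒ word 0x5c00 (little)
  op=0x5c00>>10=0x17 ⇒ halt (N)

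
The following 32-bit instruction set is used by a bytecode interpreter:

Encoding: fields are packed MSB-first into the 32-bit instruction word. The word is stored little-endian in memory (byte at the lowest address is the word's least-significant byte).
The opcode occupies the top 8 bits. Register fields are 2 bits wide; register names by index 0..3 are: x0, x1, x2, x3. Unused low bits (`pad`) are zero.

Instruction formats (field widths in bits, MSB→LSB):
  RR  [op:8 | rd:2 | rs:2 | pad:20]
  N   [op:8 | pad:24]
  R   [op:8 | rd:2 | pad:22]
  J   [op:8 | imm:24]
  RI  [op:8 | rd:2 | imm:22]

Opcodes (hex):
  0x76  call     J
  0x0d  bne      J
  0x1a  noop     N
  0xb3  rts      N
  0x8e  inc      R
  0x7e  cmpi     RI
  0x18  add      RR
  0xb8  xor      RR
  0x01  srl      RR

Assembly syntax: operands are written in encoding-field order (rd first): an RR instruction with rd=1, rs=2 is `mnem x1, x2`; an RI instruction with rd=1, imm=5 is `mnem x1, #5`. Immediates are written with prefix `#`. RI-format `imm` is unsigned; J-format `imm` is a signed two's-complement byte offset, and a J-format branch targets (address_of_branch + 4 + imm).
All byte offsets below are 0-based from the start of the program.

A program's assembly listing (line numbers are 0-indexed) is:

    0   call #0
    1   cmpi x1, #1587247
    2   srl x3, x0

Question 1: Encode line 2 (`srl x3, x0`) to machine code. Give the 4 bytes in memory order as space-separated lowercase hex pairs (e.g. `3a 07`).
line 2 (srl): pack op=0x1:8|rd=3:2|rs=0:2|pad=0:20 = 0x01c00000; little→ 00 00 c0 01

00 00 c0 01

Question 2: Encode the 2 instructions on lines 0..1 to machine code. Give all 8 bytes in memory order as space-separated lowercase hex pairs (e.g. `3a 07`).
00 00 00 76 2f 38 58 7e

line 0 (call): pack op=0x76:8|imm=0:24 = 0x76000000; little→ 00 00 00 76
line 1 (cmpi): pack op=0x7e:8|rd=1:2|imm=1587247:22 = 0x7e58382f; little→ 2f 38 58 7e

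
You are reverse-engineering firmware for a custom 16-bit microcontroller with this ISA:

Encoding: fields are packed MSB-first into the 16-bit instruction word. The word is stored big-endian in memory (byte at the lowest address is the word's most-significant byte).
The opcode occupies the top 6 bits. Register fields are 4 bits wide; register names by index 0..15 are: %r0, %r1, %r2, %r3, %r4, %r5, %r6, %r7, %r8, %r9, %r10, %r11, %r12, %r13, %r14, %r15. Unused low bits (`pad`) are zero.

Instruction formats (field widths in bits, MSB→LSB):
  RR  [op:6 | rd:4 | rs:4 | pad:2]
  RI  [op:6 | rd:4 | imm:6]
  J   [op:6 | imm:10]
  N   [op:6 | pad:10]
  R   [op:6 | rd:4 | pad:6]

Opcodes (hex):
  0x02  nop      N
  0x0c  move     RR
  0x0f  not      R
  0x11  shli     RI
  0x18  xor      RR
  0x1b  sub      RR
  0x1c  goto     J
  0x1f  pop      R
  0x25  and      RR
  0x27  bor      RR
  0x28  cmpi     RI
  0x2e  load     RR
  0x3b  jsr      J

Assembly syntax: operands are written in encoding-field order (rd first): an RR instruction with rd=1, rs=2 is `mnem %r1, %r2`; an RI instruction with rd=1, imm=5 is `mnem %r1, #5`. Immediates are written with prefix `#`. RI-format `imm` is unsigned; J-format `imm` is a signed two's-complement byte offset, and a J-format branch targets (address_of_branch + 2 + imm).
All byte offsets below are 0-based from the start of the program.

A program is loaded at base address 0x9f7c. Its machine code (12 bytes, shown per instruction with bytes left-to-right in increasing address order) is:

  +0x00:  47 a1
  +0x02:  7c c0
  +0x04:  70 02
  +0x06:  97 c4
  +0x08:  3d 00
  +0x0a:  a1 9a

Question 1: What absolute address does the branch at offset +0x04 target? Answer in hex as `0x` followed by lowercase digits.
[04] 70 02 → 0x7002
  top 6b → 0x1c → goto [J]
  imm: (w>>0)&0x3ff=0x2 → #2
  target = base 0x9f7c + off 0x04 + 2 + imm 2 = 0x9f84

0x9f84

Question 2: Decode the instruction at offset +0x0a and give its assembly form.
off 0x0a: read a1 9a as big → 0xa19a
  opcode bits[15:10]=0x28: cmpi/RI
  rd: (w>>6)&0xf=0x6 → %r6
  imm: (w>>0)&0x3f=0x1a → #26

cmpi %r6, #26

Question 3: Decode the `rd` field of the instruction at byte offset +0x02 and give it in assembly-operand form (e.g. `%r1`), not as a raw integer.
%r3

+0x02: 7c c0 ⇒ word 0x7cc0 (big)
  top 6b → 0x1f → pop [R]
  [9:6] rd=3 = %r3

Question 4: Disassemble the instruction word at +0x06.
and %r15, %r1

@+06  big-endian(97 c4) = 0x97c4
  top 6b → 0x25 → and [RR]
  rd@[9:6]=0xf ⇒ %r15
  rs@[5:2]=0x1 ⇒ %r1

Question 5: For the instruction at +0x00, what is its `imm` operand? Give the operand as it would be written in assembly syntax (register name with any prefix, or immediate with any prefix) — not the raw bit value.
#33

[00] 47 a1 → 0x47a1
  opcode bits[15:10]=0x11: shli/RI
  [9:6] rd=14 = %r14
  [5:0] imm=33 = #33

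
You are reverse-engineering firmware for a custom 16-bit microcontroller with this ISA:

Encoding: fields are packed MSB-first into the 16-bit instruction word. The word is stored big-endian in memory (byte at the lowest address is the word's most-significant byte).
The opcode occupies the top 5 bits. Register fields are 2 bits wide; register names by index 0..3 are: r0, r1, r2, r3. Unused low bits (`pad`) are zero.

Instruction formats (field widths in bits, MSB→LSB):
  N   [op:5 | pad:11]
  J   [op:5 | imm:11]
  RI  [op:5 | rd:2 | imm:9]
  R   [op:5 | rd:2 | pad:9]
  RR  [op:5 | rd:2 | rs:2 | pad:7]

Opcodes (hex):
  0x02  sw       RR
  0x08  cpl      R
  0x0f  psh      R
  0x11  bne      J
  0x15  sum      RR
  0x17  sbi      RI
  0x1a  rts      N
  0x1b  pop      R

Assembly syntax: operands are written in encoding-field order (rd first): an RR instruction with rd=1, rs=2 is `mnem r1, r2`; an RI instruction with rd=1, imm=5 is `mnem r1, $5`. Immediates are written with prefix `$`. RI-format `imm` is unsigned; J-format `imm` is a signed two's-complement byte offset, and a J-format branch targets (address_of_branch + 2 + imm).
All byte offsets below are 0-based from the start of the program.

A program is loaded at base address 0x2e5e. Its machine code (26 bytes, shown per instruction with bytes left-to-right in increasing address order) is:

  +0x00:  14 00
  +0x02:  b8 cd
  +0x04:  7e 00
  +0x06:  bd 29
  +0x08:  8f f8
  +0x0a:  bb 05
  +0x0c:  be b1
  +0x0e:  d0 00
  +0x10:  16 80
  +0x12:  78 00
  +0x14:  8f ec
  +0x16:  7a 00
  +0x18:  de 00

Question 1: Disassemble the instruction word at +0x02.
+0x02: b8 cd ⇒ word 0xb8cd (big)
  op=0xb8cd>>11=0x17 ⇒ sbi (RI)
  [10:9] rd=0 = r0
  [8:0] imm=205 = $205

sbi r0, $205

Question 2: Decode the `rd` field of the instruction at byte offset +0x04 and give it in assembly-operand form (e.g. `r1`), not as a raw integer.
[04] 7e 00 → 0x7e00
  opcode bits[15:11]=0xf: psh/R
  rd@[10:9]=0x3 ⇒ r3

r3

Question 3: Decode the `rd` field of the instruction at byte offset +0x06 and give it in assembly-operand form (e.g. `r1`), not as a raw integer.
r2

@+06  big-endian(bd 29) = 0xbd29
  opcode bits[15:11]=0x17: sbi/RI
  [10:9] rd=2 = r2
  [8:0] imm=297 = $297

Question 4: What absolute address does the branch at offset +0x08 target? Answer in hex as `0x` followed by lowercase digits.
off 0x08: read 8f f8 as big → 0x8ff8
  op=0x8ff8>>11=0x11 ⇒ bne (J)
  imm@[10:0]=0x7f8 (s11→-8) ⇒ $-8
  target = base 0x2e5e + off 0x08 + 2 + imm -8 = 0x2e60

0x2e60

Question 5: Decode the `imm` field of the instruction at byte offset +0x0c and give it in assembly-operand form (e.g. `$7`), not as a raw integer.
$177

off 0x0c: read be b1 as big → 0xbeb1
  op=0xbeb1>>11=0x17 ⇒ sbi (RI)
  rd@[10:9]=0x3 ⇒ r3
  imm@[8:0]=0xb1 ⇒ $177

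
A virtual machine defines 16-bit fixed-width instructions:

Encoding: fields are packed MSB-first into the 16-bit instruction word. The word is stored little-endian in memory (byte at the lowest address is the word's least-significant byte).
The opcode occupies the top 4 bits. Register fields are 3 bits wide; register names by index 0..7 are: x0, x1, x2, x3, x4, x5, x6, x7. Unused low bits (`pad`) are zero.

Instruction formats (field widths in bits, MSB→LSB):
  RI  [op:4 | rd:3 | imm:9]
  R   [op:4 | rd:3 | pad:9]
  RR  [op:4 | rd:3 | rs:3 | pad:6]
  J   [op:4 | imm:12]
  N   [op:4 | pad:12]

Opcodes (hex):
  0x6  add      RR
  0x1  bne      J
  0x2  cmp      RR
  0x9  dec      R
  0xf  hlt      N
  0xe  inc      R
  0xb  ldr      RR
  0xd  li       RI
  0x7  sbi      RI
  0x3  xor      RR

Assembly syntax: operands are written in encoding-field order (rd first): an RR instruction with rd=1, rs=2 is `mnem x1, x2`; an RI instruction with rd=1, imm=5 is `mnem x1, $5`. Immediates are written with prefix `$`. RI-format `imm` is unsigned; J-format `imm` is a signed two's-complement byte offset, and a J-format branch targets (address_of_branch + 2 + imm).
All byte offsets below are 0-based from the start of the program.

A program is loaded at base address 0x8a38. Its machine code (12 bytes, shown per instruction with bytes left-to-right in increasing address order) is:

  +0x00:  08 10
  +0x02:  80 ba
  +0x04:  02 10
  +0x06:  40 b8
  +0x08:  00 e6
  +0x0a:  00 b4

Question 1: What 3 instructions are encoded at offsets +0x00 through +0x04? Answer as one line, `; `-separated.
bne $8; ldr x5, x2; bne $2

+0x00: 08 10 ⇒ word 0x1008 (little)
  op=0x1008>>12=0x1 ⇒ bne (J)
  imm: (w>>0)&0xfff=0x8 → $8
+0x02: 80 ba ⇒ word 0xba80 (little)
  op=0xba80>>12=0xb ⇒ ldr (RR)
  rd: (w>>9)&0x7=0x5 → x5
  rs: (w>>6)&0x7=0x2 → x2
+0x04: 02 10 ⇒ word 0x1002 (little)
  op=0x1002>>12=0x1 ⇒ bne (J)
  imm: (w>>0)&0xfff=0x2 → $2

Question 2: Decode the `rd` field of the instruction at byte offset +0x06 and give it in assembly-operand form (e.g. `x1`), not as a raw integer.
off 0x06: read 40 b8 as little → 0xb840
  opcode bits[15:12]=0xb: ldr/RR
  rd: (w>>9)&0x7=0x4 → x4
  rs: (w>>6)&0x7=0x1 → x1

x4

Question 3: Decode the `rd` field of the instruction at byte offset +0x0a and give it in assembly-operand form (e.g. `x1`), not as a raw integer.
off 0x0a: read 00 b4 as little → 0xb400
  opcode bits[15:12]=0xb: ldr/RR
  rd: (w>>9)&0x7=0x2 → x2
  rs: (w>>6)&0x7=0x0 → x0

x2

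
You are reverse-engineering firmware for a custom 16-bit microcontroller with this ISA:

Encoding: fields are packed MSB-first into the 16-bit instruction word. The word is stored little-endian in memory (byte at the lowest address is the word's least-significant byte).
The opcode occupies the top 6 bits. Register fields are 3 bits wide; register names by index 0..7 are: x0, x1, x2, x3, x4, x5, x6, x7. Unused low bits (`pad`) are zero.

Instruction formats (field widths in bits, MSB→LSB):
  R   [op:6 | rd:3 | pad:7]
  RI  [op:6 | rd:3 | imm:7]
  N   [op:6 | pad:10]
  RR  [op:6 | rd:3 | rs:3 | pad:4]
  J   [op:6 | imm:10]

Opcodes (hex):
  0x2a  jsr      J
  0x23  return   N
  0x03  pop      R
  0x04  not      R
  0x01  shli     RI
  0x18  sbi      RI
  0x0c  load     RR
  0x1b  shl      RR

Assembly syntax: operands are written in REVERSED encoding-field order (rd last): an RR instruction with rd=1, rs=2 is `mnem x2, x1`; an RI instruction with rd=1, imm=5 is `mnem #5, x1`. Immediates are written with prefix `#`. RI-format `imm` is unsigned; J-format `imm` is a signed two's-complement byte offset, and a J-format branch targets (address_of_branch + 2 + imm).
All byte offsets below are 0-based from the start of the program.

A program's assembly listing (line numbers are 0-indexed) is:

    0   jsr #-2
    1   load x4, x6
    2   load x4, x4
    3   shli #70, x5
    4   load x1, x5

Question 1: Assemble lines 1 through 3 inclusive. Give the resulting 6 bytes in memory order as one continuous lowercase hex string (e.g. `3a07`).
1. load fields op=0xc:6|rd=6:3|rs=4:3|pad=0:4 → word 3340h → 40 33
2. load fields op=0xc:6|rd=4:3|rs=4:3|pad=0:4 → word 3240h → 40 32
3. shli fields op=0x1:6|rd=5:3|imm=70:7 → word 06c6h → c6 06

40334032c606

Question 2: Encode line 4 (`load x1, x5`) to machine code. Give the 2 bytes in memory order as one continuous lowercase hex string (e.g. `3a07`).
9032

4. load fields op=0xc:6|rd=5:3|rs=1:3|pad=0:4 → word 3290h → 90 32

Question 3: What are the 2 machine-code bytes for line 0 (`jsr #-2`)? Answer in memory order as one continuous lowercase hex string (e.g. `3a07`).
line 0 (jsr): pack op=0x2a:6|imm=-2:10 = 0xabfe; little→ fe ab

feab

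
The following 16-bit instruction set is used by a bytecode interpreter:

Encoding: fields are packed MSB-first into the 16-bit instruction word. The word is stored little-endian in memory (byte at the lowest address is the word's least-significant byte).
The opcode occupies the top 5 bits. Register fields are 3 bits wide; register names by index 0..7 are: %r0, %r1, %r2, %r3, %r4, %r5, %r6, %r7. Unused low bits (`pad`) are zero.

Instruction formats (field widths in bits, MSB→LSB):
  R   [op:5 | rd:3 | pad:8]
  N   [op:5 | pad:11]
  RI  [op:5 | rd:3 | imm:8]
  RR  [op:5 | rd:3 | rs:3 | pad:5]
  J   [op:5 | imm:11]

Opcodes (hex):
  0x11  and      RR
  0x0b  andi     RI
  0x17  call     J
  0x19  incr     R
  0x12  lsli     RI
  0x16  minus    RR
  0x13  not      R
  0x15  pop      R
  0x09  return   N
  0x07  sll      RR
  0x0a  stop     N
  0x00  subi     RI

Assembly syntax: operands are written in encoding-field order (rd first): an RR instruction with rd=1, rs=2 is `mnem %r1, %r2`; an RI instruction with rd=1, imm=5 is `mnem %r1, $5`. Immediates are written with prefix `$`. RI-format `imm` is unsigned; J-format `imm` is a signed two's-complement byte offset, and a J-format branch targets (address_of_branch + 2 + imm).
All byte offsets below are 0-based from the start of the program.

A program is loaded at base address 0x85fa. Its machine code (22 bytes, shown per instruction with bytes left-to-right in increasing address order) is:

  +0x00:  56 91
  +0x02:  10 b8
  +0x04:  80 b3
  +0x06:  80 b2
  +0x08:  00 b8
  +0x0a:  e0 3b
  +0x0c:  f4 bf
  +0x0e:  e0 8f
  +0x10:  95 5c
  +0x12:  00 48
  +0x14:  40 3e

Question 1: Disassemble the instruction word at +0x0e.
and %r7, %r7

@+0e  little-endian(e0 8f) = 0x8fe0
  top 5b → 0x11 → and [RR]
  rd: (w>>8)&0x7=0x7 → %r7
  rs: (w>>5)&0x7=0x7 → %r7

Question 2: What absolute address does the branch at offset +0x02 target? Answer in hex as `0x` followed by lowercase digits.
+0x02: 10 b8 ⇒ word 0xb810 (little)
  top 5b → 0x17 → call [J]
  imm: (w>>0)&0x7ff=0x10 → $16
  target = base 0x85fa + off 0x02 + 2 + imm 16 = 0x860e

0x860e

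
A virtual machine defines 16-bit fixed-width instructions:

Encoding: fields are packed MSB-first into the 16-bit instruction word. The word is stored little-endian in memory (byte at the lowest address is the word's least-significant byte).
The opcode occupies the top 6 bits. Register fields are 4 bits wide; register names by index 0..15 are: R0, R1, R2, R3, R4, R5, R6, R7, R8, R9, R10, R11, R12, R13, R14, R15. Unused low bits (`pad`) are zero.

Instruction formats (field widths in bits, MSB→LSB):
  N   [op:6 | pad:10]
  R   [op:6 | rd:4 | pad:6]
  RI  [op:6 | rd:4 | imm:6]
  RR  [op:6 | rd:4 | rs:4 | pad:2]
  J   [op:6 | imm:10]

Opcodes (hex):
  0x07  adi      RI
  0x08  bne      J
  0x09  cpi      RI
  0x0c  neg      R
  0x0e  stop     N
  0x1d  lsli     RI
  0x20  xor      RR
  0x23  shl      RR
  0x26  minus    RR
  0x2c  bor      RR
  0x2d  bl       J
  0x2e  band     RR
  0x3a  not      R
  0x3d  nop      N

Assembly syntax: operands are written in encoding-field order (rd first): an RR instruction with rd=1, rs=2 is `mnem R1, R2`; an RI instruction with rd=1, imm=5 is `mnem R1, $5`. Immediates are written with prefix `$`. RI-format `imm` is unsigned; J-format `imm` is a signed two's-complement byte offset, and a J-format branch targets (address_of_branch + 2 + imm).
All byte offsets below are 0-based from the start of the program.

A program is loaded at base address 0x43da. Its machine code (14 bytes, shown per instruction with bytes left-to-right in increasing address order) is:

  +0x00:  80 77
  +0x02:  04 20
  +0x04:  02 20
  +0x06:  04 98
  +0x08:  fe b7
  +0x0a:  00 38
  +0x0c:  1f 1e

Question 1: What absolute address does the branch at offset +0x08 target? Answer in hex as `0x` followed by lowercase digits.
0x43e2

@+08  little-endian(fe b7) = 0xb7fe
  opcode bits[15:10]=0x2d: bl/J
  imm: (w>>0)&0x3ff=0x3fe (s10→-2) → $-2
  target = base 0x43da + off 0x08 + 2 + imm -2 = 0x43e2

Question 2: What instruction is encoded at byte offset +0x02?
+0x02: 04 20 ⇒ word 0x2004 (little)
  opcode bits[15:10]=0x8: bne/J
  [9:0] imm=4 = $4

bne $4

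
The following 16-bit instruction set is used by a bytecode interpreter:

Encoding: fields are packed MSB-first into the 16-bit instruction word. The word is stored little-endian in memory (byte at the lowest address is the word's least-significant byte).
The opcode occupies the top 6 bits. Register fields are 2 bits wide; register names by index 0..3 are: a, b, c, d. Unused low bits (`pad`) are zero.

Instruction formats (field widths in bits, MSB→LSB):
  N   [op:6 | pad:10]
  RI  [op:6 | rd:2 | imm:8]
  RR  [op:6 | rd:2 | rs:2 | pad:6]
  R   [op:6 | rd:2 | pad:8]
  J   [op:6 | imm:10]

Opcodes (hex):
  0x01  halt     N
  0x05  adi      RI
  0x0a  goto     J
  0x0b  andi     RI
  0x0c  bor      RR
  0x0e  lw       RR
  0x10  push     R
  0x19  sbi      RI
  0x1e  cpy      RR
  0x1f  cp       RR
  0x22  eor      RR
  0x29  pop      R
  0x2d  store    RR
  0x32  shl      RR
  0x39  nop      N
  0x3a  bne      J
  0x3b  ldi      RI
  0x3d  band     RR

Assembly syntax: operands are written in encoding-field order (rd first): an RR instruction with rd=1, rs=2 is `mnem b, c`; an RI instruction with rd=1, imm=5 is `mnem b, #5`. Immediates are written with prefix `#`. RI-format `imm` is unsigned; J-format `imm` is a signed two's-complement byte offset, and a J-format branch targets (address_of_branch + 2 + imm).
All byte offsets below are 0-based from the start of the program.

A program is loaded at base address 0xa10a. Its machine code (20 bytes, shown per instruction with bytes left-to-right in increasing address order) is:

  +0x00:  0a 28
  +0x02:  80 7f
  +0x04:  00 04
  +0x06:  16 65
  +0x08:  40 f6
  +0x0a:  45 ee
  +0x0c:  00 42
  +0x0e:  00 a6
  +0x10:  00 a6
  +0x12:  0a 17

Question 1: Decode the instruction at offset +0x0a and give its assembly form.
ldi c, #69

[0a] 45 ee → 0xee45
  op=0xee45>>10=0x3b ⇒ ldi (RI)
  [9:8] rd=2 = c
  [7:0] imm=69 = #69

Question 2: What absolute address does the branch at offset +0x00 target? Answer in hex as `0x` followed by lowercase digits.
0xa116

off 0x00: read 0a 28 as little → 0x280a
  opcode bits[15:10]=0xa: goto/J
  imm@[9:0]=0xa ⇒ #10
  target = base 0xa10a + off 0x00 + 2 + imm 10 = 0xa116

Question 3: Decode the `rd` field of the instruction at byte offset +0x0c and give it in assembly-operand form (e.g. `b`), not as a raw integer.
c

+0x0c: 00 42 ⇒ word 0x4200 (little)
  op=0x4200>>10=0x10 ⇒ push (R)
  [9:8] rd=2 = c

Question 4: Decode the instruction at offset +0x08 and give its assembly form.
band c, b

off 0x08: read 40 f6 as little → 0xf640
  opcode bits[15:10]=0x3d: band/RR
  rd: (w>>8)&0x3=0x2 → c
  rs: (w>>6)&0x3=0x1 → b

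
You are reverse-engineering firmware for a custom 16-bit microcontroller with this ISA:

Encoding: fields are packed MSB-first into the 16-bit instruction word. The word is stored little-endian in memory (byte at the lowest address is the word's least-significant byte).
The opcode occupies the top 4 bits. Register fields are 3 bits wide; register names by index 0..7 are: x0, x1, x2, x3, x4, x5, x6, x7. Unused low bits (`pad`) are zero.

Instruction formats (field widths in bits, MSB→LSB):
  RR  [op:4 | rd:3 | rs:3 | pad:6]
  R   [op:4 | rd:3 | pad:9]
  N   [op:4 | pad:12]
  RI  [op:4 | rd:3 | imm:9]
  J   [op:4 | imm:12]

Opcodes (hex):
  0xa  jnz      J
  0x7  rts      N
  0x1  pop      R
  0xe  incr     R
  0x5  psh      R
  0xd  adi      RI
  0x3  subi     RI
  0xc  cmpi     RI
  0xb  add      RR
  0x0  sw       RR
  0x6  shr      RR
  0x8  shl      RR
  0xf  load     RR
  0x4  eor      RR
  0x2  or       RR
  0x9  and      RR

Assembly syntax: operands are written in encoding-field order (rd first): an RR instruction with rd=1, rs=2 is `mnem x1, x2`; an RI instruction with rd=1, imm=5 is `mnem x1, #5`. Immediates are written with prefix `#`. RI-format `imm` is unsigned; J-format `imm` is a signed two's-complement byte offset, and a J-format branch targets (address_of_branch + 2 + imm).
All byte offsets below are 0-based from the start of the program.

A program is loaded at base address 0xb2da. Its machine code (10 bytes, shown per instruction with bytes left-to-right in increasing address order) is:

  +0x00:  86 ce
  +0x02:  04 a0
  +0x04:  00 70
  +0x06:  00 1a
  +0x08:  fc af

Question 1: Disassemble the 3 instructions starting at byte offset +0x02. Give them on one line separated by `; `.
+0x02: 04 a0 ⇒ word 0xa004 (little)
  op=0xa004>>12=0xa ⇒ jnz (J)
  imm@[11:0]=0x4 ⇒ #4
+0x04: 00 70 ⇒ word 0x7000 (little)
  op=0x7000>>12=0x7 ⇒ rts (N)
+0x06: 00 1a ⇒ word 0x1a00 (little)
  op=0x1a00>>12=0x1 ⇒ pop (R)
  rd@[11:9]=0x5 ⇒ x5

jnz #4; rts; pop x5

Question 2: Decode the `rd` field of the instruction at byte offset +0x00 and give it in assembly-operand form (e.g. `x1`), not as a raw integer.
x7

[00] 86 ce → 0xce86
  top 4b → 0xc → cmpi [RI]
  [11:9] rd=7 = x7
  [8:0] imm=134 = #134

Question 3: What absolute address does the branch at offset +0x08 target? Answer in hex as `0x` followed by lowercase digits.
[08] fc af → 0xaffc
  top 4b → 0xa → jnz [J]
  imm: (w>>0)&0xfff=0xffc (s12→-4) → #-4
  target = base 0xb2da + off 0x08 + 2 + imm -4 = 0xb2e0

0xb2e0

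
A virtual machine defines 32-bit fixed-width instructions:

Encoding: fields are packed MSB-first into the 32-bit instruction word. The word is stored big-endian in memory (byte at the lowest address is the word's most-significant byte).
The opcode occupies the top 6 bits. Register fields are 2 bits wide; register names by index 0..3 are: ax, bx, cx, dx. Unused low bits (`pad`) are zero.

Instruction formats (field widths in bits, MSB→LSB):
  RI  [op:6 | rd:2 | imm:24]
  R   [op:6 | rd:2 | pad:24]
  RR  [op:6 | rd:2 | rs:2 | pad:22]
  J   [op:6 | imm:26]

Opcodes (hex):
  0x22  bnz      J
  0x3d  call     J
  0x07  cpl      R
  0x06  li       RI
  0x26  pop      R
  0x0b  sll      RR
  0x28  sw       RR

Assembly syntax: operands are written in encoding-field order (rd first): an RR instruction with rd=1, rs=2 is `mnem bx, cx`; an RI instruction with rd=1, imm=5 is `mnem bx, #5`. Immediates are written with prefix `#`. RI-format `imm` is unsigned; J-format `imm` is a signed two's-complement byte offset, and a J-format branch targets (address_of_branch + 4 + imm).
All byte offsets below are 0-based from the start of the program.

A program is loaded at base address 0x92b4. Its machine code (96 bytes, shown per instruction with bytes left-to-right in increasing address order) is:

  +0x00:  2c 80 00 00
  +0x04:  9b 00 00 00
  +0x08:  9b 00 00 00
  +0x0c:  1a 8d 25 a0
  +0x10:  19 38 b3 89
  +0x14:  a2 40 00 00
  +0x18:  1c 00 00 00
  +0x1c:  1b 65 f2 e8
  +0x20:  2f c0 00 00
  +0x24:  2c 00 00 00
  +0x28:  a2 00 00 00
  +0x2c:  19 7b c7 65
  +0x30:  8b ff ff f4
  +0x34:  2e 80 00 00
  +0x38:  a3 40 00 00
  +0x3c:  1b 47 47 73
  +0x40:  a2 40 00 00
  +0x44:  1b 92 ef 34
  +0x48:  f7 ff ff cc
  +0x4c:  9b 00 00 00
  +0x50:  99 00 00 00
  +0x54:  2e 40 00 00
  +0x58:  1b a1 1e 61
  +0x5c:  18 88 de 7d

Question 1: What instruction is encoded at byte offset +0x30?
bnz #-12

+0x30: 8b ff ff f4 ⇒ word 0x8bfffff4 (big)
  opcode bits[31:26]=0x22: bnz/J
  [25:0] imm=67108852 (s26→-12) = #-12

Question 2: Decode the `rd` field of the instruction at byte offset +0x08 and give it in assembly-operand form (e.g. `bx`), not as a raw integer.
dx

off 0x08: read 9b 00 00 00 as big → 0x9b000000
  op=0x9b000000>>26=0x26 ⇒ pop (R)
  rd: (w>>24)&0x3=0x3 → dx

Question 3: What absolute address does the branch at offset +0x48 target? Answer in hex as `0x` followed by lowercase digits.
@+48  big-endian(f7 ff ff cc) = 0xf7ffffcc
  op=0xf7ffffcc>>26=0x3d ⇒ call (J)
  imm: (w>>0)&0x3ffffff=0x3ffffcc (s26→-52) → #-52
  target = base 0x92b4 + off 0x48 + 4 + imm -52 = 0x92cc

0x92cc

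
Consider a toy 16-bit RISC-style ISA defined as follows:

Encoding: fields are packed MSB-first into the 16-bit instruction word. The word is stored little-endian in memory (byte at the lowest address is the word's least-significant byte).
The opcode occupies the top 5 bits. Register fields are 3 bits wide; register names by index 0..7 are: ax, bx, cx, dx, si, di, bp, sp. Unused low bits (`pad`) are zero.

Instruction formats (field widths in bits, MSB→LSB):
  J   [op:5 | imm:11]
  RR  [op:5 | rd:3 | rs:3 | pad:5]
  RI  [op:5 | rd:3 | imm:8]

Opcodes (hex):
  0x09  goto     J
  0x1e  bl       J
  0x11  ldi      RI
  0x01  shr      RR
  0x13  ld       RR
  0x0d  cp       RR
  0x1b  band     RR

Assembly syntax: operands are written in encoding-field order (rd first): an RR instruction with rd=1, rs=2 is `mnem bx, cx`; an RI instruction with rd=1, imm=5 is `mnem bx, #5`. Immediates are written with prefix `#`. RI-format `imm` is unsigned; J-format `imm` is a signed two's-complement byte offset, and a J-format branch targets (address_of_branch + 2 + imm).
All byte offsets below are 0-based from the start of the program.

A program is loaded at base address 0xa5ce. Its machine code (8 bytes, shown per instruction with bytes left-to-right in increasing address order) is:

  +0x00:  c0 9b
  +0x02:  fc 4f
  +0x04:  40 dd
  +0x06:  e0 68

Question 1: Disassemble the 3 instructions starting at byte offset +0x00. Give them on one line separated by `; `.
@+00  little-endian(c0 9b) = 0x9bc0
  op=0x9bc0>>11=0x13 ⇒ ld (RR)
  [10:8] rd=3 = dx
  [7:5] rs=6 = bp
@+02  little-endian(fc 4f) = 0x4ffc
  op=0x4ffc>>11=0x9 ⇒ goto (J)
  [10:0] imm=2044 (s11→-4) = #-4
@+04  little-endian(40 dd) = 0xdd40
  op=0xdd40>>11=0x1b ⇒ band (RR)
  [10:8] rd=5 = di
  [7:5] rs=2 = cx

ld dx, bp; goto #-4; band di, cx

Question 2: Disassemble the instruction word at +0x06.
@+06  little-endian(e0 68) = 0x68e0
  top 5b → 0xd → cp [RR]
  rd: (w>>8)&0x7=0x0 → ax
  rs: (w>>5)&0x7=0x7 → sp

cp ax, sp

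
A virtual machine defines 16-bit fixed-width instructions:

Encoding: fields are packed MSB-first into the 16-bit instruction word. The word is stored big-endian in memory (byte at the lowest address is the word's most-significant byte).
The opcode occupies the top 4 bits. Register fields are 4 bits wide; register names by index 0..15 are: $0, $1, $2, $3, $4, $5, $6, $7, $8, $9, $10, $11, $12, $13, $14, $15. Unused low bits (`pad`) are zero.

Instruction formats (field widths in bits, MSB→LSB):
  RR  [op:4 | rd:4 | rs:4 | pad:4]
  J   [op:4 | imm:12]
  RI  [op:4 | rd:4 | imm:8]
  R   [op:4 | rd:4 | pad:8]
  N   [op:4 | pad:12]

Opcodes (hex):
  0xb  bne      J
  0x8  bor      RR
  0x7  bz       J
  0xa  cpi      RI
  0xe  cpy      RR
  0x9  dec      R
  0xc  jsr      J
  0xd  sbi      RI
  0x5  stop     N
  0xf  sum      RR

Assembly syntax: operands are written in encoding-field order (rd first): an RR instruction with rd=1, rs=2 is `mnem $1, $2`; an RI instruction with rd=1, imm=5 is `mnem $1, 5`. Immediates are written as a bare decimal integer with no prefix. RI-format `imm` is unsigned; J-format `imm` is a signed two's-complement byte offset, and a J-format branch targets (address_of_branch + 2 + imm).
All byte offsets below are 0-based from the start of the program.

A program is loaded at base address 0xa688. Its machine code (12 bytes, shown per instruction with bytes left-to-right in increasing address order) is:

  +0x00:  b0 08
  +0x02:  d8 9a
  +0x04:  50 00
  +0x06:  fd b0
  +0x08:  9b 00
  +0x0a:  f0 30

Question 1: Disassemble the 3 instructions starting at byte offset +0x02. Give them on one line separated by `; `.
+0x02: d8 9a ⇒ word 0xd89a (big)
  op=0xd89a>>12=0xd ⇒ sbi (RI)
  rd: (w>>8)&0xf=0x8 → $8
  imm: (w>>0)&0xff=0x9a → 154
+0x04: 50 00 ⇒ word 0x5000 (big)
  op=0x5000>>12=0x5 ⇒ stop (N)
+0x06: fd b0 ⇒ word 0xfdb0 (big)
  op=0xfdb0>>12=0xf ⇒ sum (RR)
  rd: (w>>8)&0xf=0xd → $13
  rs: (w>>4)&0xf=0xb → $11

sbi $8, 154; stop; sum $13, $11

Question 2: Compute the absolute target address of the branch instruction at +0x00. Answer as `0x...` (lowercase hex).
0xa692

[00] b0 08 → 0xb008
  opcode bits[15:12]=0xb: bne/J
  imm: (w>>0)&0xfff=0x8 → 8
  target = base 0xa688 + off 0x00 + 2 + imm 8 = 0xa692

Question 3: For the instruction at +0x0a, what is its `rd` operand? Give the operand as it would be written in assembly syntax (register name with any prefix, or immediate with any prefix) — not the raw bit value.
@+0a  big-endian(f0 30) = 0xf030
  op=0xf030>>12=0xf ⇒ sum (RR)
  rd@[11:8]=0x0 ⇒ $0
  rs@[7:4]=0x3 ⇒ $3

$0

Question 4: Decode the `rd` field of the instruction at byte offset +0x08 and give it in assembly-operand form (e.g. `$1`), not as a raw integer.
[08] 9b 00 → 0x9b00
  op=0x9b00>>12=0x9 ⇒ dec (R)
  rd@[11:8]=0xb ⇒ $11

$11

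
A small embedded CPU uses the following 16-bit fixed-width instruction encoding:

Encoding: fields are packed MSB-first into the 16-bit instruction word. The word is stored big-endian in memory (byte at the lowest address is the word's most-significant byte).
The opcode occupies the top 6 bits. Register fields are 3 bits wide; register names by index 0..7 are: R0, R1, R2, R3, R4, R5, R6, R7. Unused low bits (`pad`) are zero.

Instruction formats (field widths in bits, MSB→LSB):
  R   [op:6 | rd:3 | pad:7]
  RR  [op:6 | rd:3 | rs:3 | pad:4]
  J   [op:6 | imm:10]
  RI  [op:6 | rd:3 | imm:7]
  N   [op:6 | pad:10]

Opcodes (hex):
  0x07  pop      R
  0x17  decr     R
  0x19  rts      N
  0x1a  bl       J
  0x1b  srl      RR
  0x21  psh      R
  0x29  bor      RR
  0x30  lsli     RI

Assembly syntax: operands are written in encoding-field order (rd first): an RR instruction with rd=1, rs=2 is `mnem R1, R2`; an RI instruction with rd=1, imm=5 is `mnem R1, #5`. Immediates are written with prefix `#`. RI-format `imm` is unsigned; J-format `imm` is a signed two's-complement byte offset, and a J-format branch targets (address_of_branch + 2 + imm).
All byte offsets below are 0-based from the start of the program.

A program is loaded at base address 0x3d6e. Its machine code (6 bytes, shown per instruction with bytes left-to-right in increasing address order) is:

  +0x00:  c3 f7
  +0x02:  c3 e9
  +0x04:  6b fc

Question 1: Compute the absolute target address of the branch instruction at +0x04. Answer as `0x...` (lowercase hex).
[04] 6b fc → 0x6bfc
  opcode bits[15:10]=0x1a: bl/J
  imm: (w>>0)&0x3ff=0x3fc (s10→-4) → #-4
  target = base 0x3d6e + off 0x04 + 2 + imm -4 = 0x3d70

0x3d70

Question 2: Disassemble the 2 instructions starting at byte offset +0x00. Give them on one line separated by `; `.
lsli R7, #119; lsli R7, #105

[00] c3 f7 → 0xc3f7
  top 6b → 0x30 → lsli [RI]
  [9:7] rd=7 = R7
  [6:0] imm=119 = #119
[02] c3 e9 → 0xc3e9
  top 6b → 0x30 → lsli [RI]
  [9:7] rd=7 = R7
  [6:0] imm=105 = #105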